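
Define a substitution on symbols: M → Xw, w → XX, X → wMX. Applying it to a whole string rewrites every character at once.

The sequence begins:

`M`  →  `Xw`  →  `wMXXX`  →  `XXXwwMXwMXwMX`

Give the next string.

wMXwMXwMXXXXXXwwMXXXXwwMXXXXwwMX

Replace each of the 13 characters of XXXwwMXwMXwMX in place — wMX wMX wMX XX XX Xw wMX XX Xw wMX XX Xw wMX — and concatenate.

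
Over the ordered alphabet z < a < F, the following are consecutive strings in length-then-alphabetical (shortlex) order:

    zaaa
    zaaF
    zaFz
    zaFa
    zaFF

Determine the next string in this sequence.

The successor of zaFF increments the rightmost position that isn't already F and resets every position after it to z.

zFzz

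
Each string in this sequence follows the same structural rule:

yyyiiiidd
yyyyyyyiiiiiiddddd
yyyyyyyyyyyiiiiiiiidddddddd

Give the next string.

yyyyyyyyyyyyyyyiiiiiiiiiiddddddddddd

Term n consists of 4n-1 y's, followed by 2n+2 i's, followed by 3n-1 d's (n = 1, 2, …).
At n = 4 the blocks have lengths 15, 10, 11.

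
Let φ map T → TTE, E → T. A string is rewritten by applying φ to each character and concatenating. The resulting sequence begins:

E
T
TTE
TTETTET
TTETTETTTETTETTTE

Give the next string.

TTETTETTTETTETTTETTETTETTTETTETTTETTETTET

Applying the rule to each of the 17 symbols of TTETTETTTETTETTTE gives the pieces TTE TTE T TTE TTE T TTE TTE TTE T TTE TTE T TTE TTE TTE T, which concatenate to the answer.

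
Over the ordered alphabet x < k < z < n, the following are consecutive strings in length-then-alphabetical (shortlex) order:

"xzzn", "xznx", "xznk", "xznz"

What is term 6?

xnxx

Continuing the enumeration 2 steps past xznz: xznz → xznn → (answer).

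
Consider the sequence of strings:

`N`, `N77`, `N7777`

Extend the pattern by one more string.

N777777

The strings grow by a fixed suffix 77 each time.
So the next term is N7777·77.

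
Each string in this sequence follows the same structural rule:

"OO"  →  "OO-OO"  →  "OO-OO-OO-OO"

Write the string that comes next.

OO-OO-OO-OO-OO-OO-OO-OO

Each string is two copies of the previous one joined by '-'.
So the next term is two copies of OO-OO-OO-OO with '-' between the halves.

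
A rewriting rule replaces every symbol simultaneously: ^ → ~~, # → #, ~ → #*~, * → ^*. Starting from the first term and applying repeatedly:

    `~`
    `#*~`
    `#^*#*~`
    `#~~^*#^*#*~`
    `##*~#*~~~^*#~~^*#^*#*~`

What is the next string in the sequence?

Rewriting the 22 symbols of ##*~#*~~~^*#~~^*#^*#*~ one by one yields # # ^* #*~ # ^* #*~ #*~ #*~ ~~ ^* # #*~ #*~ ~~ ^* # ~~ ^* # ^* #*~; concatenated:

##^*#*~#^*#*~#*~#*~~~^*##*~#*~~~^*#~~^*#^*#*~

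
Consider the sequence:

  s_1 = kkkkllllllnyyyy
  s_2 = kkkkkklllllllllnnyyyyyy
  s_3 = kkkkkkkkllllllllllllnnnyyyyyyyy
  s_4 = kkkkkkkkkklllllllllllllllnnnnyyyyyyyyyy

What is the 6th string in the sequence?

Each string has the form k^{2n} l^{3n} n^{n-1} y^{2n}, where the shown terms are n = 2, 3, 4, 5.
At n = 7 the blocks have lengths 14, 21, 6, 14.

kkkkkkkkkkkkkklllllllllllllllllllllnnnnnnyyyyyyyyyyyyyy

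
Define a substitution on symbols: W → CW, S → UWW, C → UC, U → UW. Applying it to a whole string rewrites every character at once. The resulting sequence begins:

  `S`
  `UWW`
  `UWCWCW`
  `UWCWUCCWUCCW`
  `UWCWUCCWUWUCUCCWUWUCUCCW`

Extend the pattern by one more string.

Applying the rule to each of the 24 symbols of UWCWUCCWUWUCUCCWUWUCUCCW gives the pieces UW CW UC CW UW UC UC CW UW CW UW UC UW UC UC CW UW CW UW UC UW UC UC CW, which concatenate to the answer.

UWCWUCCWUWUCUCCWUWCWUWUCUWUCUCCWUWCWUWUCUWUCUCCW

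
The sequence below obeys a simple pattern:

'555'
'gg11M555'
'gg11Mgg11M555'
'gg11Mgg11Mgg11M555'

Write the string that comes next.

Each term is the previous one with gg11M prepended.
Applying this once more to gg11Mgg11Mgg11M555:

gg11Mgg11Mgg11Mgg11M555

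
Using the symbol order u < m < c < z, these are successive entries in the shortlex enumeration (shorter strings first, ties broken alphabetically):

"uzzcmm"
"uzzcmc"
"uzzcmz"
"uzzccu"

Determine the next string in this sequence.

uzzccm

The successor of uzzccu increments the rightmost position that isn't already z and resets every position after it to u.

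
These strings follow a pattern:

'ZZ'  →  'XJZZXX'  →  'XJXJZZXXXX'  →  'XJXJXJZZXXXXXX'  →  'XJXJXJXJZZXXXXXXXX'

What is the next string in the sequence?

s(k+1) = XJ·s(k)·XX, so each term gains XJ as a prefix and XX as a suffix.
One more step from XJXJXJXJZZXXXXXXXX gives the answer.

XJXJXJXJXJZZXXXXXXXXXX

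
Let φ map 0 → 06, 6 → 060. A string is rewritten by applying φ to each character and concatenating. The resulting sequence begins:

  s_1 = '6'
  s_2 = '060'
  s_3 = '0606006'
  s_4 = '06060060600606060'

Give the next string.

φ(06060060600606060) expands symbol-by-symbol to 06 060 06 060 06 06 060 06 060 06 06 060 06 060 06 060 06; joining the 17 pieces gives the next term.

06060060600606060060600606060060600606006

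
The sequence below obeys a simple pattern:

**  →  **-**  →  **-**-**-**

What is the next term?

Each string is two copies of the previous one joined by '-'.
One more doubling of **-**-**-** gives the answer.

**-**-**-**-**-**-**-**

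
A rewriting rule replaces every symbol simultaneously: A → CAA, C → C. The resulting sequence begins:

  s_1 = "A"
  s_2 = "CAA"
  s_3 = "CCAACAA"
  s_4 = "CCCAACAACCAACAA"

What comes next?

Replace each of the 15 characters of CCCAACAACCAACAA in place — C C C CAA CAA C CAA CAA C C CAA CAA C CAA CAA — and concatenate.

CCCCAACAACCAACAACCCAACAACCAACAA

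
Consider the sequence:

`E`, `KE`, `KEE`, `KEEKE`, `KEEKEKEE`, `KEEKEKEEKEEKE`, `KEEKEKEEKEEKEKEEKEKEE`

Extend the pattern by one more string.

KEEKEKEEKEEKEKEEKEKEEKEEKEKEEKEEKE

Each term (from the third on) is the previous term followed by the one before it: term 3 = KE·E = KEE.
So term 8 is KEEKEKEEKEEKEKEEKEKEE·KEEKEKEEKEEKE.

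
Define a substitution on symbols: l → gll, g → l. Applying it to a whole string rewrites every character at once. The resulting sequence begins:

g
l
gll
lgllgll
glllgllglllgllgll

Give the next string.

Rewriting the 17 symbols of glllgllglllgllgll one by one yields l gll gll gll l gll gll l gll gll gll l gll gll l gll gll; concatenated:

lgllgllglllgllglllgllgllglllgllglllgllgll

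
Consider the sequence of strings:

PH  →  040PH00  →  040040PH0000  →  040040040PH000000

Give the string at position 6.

040040040040040PH0000000000

Every step adds 040 to the front and 00 to the end of the previous string.
From 040040040PH000000, 2 further steps: 040040040PH000000 → 040040040040PH00000000 → (answer).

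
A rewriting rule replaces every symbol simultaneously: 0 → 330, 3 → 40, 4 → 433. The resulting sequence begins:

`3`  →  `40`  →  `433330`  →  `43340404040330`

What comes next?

43340404333304333304333304333304040330

Replace each of the 14 characters of 43340404040330 in place — 433 40 40 433 330 433 330 433 330 433 330 40 40 330 — and concatenate.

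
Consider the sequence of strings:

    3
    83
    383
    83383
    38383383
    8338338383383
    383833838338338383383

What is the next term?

From term 3 onward, concatenate the second-to-last term with the last: 3·83 = 383, 83·383 = 83383, …
Continuing: 8338338383383 · 383833838338338383383 gives term 8.

8338338383383383833838338338383383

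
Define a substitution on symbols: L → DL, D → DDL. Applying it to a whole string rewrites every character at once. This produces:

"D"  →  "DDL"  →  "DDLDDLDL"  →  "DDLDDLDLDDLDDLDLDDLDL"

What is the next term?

DDLDDLDLDDLDDLDLDDLDLDDLDDLDLDDLDDLDLDDLDLDDLDDLDLDDLDL

φ(DDLDDLDLDDLDDLDLDDLDL) expands symbol-by-symbol to DDL DDL DL DDL DDL DL DDL DL DDL DDL DL DDL DDL DL DDL DL DDL DDL DL DDL DL; joining the 21 pieces gives the next term.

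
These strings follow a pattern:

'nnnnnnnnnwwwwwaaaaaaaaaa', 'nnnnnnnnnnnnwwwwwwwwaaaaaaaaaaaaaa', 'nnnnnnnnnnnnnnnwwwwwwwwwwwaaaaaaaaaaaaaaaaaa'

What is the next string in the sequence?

Reading off run lengths: n runs 9, 12, 15; w runs 5, 8, 11; a runs 10, 14, 18 — each is linear in n, where the shown terms are n = 2, 3, 4.
Setting n = 5 gives 18, 14, 22 characters in each block.

nnnnnnnnnnnnnnnnnnwwwwwwwwwwwwwwaaaaaaaaaaaaaaaaaaaaaa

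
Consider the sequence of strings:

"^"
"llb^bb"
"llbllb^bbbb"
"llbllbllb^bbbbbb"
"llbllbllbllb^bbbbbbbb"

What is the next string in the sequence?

s(k+1) = llb·s(k)·bb, so each term gains llb as a prefix and bb as a suffix.
So the next term is llb·llbllbllbllb^bbbbbbbb·bb.

llbllbllbllbllb^bbbbbbbbbb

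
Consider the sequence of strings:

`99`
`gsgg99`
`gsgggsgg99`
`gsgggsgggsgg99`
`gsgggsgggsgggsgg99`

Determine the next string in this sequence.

The strings grow by a fixed prefix gsgg each time.
One more step from gsgggsgggsgggsgg99 gives the answer.

gsgggsgggsgggsgggsgg99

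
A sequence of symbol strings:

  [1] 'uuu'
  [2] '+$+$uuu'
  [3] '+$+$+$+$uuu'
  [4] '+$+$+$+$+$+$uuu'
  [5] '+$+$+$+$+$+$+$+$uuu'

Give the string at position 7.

Each term is the previous one with +$+$ prepended.
From +$+$+$+$+$+$+$+$uuu, 2 further steps: +$+$+$+$+$+$+$+$uuu → +$+$+$+$+$+$+$+$+$+$uuu → (answer).

+$+$+$+$+$+$+$+$+$+$+$+$uuu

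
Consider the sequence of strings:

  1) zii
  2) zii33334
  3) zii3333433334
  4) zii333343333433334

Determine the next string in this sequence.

Every step adds 33334 to the end: s(k+1) = s(k)·33334.
One more step from zii333343333433334 gives the answer.

zii33334333343333433334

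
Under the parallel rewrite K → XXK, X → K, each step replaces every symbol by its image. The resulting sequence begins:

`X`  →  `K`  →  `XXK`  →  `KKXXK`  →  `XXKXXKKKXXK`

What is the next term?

Apply φ to XXKXXKKKXXK symbol by symbol: X→K, X→K, K→XXK, X→K, X→K, K→XXK, K→XXK, K→XXK, X→K, X→K, K→XXK; joined: K K XXK K K XXK XXK XXK K K XXK.

KKXXKKKXXKXXKXXKKKXXK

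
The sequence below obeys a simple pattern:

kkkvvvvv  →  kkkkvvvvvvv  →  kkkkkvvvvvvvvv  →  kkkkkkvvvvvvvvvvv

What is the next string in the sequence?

Reading off run lengths: k runs 3, 4, 5, 6; v runs 5, 7, 9, 11 — each is linear in n, where the shown terms are n = 2, 3, 4, 5.
Setting n = 6 gives 7, 13 characters in each block.

kkkkkkkvvvvvvvvvvvvv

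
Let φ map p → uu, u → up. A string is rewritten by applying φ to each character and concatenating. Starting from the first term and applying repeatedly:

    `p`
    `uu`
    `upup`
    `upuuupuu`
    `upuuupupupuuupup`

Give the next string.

Rewriting the 16 symbols of upuuupupupuuupup one by one yields up uu up up up uu up uu up uu up up up uu up uu; concatenated:

upuuupupupuuupuuupuuupupupuuupuu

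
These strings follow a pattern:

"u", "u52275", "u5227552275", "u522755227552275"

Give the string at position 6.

Each term is the previous one with 52275 appended.
From u522755227552275, 2 further steps: u522755227552275 → u52275522755227552275 → (answer).

u5227552275522755227552275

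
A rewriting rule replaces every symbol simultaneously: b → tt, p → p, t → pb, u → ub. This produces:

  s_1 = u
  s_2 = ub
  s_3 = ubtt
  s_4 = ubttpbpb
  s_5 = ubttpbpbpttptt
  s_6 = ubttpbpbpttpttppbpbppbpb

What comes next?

Rewriting the 24 symbols of ubttpbpbpttpttppbpbppbpb one by one yields ub tt pb pb p tt p tt p pb pb p pb pb p p tt p tt p p tt p tt; concatenated:

ubttpbpbpttpttppbpbppbpbppttpttppttptt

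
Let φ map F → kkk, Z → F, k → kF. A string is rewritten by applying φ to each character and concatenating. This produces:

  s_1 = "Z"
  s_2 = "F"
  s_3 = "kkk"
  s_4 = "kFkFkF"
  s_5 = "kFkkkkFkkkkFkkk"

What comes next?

φ(kFkkkkFkkkkFkkk) expands symbol-by-symbol to kF kkk kF kF kF kF kkk kF kF kF kF kkk kF kF kF; joining the 15 pieces gives the next term.

kFkkkkFkFkFkFkkkkFkFkFkFkkkkFkFkF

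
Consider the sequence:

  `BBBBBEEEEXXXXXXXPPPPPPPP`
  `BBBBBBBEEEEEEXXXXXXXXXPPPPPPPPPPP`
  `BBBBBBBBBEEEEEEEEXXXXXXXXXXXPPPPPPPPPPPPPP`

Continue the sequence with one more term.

Each string has the form B^{2n-1} E^{2n-2} X^{2n+1} P^{3n-1}, where the shown terms are n = 3, 4, 5.
At n = 6 the blocks have lengths 11, 10, 13, 17.

BBBBBBBBBBBEEEEEEEEEEXXXXXXXXXXXXXPPPPPPPPPPPPPPPPP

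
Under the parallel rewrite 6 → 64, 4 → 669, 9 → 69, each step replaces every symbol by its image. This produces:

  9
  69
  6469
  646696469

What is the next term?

64669646469646696469

Rewriting each symbol of 646696469: 6→64, 4→669, 6→64, 6→64, 9→69, 6→64, 4→669, 6→64, 9→69, which concatenates to 64 669 64 64 69 64 669 64 69.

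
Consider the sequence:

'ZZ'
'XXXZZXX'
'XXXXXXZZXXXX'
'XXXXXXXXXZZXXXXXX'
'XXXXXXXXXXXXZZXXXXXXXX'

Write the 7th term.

Each term wraps the previous one in XXX on the left and XX on the right.
From XXXXXXXXXXXXZZXXXXXXXX, 2 further steps: XXXXXXXXXXXXZZXXXXXXXX → XXXXXXXXXXXXXXXZZXXXXXXXXXX → (answer).

XXXXXXXXXXXXXXXXXXZZXXXXXXXXXXXX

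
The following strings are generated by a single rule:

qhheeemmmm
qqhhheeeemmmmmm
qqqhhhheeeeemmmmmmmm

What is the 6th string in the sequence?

Reading off run lengths: q runs 1, 2, 3; h runs 2, 3, 4; e runs 3, 4, 5; m runs 4, 6, 8 — each is linear in n, where the shown terms are n = 2, 3, 4.
For term 6, n = 7, so the run lengths are 6, 7, 8, 14.

qqqqqqhhhhhhheeeeeeeemmmmmmmmmmmmmm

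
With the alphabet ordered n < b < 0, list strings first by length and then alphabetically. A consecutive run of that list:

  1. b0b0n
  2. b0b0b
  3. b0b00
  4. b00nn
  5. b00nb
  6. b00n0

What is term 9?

Continuing the enumeration 3 steps past b00n0: b00n0 → b00bn → b00bb → (answer).

b00b0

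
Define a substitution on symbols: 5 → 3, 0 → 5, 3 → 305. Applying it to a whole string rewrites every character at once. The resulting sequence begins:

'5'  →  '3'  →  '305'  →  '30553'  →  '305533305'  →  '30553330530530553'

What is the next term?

φ(30553330530530553) expands symbol-by-symbol to 305 5 3 3 305 305 305 5 3 305 5 3 305 5 3 3 305; joining the 17 pieces gives the next term.

3055333053053055330553305533305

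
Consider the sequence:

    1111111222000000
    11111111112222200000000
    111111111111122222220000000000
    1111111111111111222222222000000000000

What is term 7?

1111111111111111111111111222222222222222000000000000000000

Term n consists of 3n+1 1's, followed by 2n-1 2's, followed by 2n+2 0's, where the shown terms are n = 2, 3, 4, 5.
For term 7, n = 8, so the run lengths are 25, 15, 18.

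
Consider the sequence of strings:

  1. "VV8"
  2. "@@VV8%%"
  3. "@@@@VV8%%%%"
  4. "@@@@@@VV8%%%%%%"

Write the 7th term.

Every step adds @@ to the front and %% to the end of the previous string.
From @@@@@@VV8%%%%%%, 3 further steps: @@@@@@VV8%%%%%% → @@@@@@@@VV8%%%%%%%% → @@@@@@@@@@VV8%%%%%%%%%% → (answer).

@@@@@@@@@@@@VV8%%%%%%%%%%%%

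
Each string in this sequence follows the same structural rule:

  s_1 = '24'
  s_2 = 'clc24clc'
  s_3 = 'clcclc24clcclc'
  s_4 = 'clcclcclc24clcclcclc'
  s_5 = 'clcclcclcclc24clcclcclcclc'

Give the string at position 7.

Every step adds clc to the front and clc to the end of the previous string.
From clcclcclcclc24clcclcclcclc, 2 further steps: clcclcclcclc24clcclcclcclc → clcclcclcclcclc24clcclcclcclcclc → (answer).

clcclcclcclcclcclc24clcclcclcclcclcclc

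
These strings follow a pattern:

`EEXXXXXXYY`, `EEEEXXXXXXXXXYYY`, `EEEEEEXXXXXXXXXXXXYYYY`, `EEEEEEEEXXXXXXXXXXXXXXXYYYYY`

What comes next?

EEEEEEEEEEXXXXXXXXXXXXXXXXXXYYYYYY

Term n consists of 2n-2 E's, followed by 3n X's, followed by n Y's, where the shown terms are n = 2, 3, 4, 5.
For the next term, n = 6, so the run lengths are 10, 18, 6.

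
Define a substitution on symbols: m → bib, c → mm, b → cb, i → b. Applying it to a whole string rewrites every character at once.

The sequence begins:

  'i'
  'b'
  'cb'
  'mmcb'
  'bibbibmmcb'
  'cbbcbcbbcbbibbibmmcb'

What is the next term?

Applying the rule to each of the 20 symbols of cbbcbcbbcbbibbibmmcb gives the pieces mm cb cb mm cb mm cb cb mm cb cb b cb cb b cb bib bib mm cb, which concatenate to the answer.

mmcbcbmmcbmmcbcbmmcbcbbcbcbbcbbibbibmmcb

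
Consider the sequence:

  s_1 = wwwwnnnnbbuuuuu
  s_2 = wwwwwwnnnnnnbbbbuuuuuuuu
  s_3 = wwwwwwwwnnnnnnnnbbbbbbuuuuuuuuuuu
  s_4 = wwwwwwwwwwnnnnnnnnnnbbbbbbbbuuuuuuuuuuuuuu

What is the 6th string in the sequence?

wwwwwwwwwwwwwwnnnnnnnnnnnnnnbbbbbbbbbbbbuuuuuuuuuuuuuuuuuuuu

Reading off run lengths: w runs 4, 6, 8, 10; n runs 4, 6, 8, 10; b runs 2, 4, 6, 8; u runs 5, 8, 11, 14 — each is linear in n (n = 1, 2, …).
For term 6, n = 6, so the run lengths are 14, 14, 12, 20.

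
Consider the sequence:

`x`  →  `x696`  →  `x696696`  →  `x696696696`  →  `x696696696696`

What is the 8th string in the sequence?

Each term is the previous one with 696 appended.
From x696696696696, 3 further steps: x696696696696 → x696696696696696 → x696696696696696696 → (answer).

x696696696696696696696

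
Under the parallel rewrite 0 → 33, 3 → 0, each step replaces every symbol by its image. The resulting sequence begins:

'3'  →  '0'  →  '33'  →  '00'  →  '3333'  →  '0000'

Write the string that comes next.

Expanding 0000: 0→33, 0→33, 0→33, 0→33. Concatenated: 33 33 33 33.

33333333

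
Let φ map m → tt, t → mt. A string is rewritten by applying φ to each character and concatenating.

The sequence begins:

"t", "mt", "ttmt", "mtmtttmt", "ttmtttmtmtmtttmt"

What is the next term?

mtmtttmtmtmtttmtttmtttmtmtmtttmt

φ(ttmtttmtmtmtttmt) expands symbol-by-symbol to mt mt tt mt mt mt tt mt tt mt tt mt mt mt tt mt; joining the 16 pieces gives the next term.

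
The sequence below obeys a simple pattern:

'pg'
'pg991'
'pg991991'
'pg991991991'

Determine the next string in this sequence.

Every step adds 991 to the end: s(k+1) = s(k)·991.
So the next term is pg991991991·991.

pg991991991991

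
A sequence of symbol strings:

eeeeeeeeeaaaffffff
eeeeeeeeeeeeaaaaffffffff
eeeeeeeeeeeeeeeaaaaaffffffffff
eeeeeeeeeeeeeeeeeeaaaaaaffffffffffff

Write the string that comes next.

Term n consists of 3n e's, followed by n a's, followed by 2n f's, where the shown terms are n = 3, 4, 5, 6.
At n = 7 the blocks have lengths 21, 7, 14.

eeeeeeeeeeeeeeeeeeeeeaaaaaaaffffffffffffff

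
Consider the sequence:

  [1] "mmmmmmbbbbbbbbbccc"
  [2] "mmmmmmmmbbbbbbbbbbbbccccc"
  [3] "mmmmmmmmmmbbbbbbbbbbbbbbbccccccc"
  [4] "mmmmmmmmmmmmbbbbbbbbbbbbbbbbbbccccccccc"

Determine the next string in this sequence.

mmmmmmmmmmmmmmbbbbbbbbbbbbbbbbbbbbbccccccccccc

Reading off run lengths: m runs 6, 8, 10, 12; b runs 9, 12, 15, 18; c runs 3, 5, 7, 9 — each is linear in n, where the shown terms are n = 2, 3, 4, 5.
At n = 6 the blocks have lengths 14, 21, 11.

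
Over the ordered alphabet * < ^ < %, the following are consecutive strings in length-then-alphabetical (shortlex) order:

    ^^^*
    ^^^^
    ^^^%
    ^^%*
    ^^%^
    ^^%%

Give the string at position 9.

Continuing the enumeration 3 steps past ^^%%: ^^%% → ^%** → ^%*^ → (answer).

^%*%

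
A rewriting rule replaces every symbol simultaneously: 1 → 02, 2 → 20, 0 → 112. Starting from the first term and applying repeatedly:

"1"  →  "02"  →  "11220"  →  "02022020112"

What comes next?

11220112202011220112020220

Expanding 02022020112: 0→112, 2→20, 0→112, 2→20, 2→20, 0→112, 2→20, 0→112, 1→02, 1→02, 2→20. Concatenated: 112 20 112 20 20 112 20 112 02 02 20.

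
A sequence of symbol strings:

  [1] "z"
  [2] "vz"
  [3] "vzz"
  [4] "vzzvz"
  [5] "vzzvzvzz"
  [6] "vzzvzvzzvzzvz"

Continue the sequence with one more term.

vzzvzvzzvzzvzvzzvzvzz

This is a Fibonacci-style word recurrence s(k) = s(k−1)·s(k−2): e.g. vz·z = vzz.
So term 7 is vzzvzvzzvzzvz·vzzvzvzz.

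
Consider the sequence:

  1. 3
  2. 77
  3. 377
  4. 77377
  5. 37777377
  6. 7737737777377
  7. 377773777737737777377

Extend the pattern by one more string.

From term 3 onward, concatenate the second-to-last term with the last: 3·77 = 377, 77·377 = 77377, …
So term 8 is 7737737777377·377773777737737777377.

7737737777377377773777737737777377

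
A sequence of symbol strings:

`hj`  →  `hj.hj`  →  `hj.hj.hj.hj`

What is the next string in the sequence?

s(k+1) = s(k)·.·s(k) — each term doubles the last with '.' between the halves.
One more doubling of hj.hj.hj.hj gives the answer.

hj.hj.hj.hj.hj.hj.hj.hj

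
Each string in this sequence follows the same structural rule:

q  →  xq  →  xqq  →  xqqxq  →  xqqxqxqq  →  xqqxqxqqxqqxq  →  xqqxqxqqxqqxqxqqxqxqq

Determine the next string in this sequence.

This is a Fibonacci-style word recurrence s(k) = s(k−1)·s(k−2): e.g. xq·q = xqq.
Continuing: xqqxqxqqxqqxqxqqxqxqq · xqqxqxqqxqqxq gives term 8.

xqqxqxqqxqqxqxqqxqxqqxqqxqxqqxqqxq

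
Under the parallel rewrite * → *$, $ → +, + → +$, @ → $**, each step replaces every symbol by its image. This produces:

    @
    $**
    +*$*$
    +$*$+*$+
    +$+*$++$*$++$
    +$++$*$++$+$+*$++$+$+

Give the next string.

+$++$+$+*$++$+$++$++$*$++$+$++$++$

Applying the rule to each of the 21 symbols of +$++$*$++$+$+*$++$+$+ gives the pieces +$ + +$ +$ + *$ + +$ +$ + +$ + +$ *$ + +$ +$ + +$ + +$, which concatenate to the answer.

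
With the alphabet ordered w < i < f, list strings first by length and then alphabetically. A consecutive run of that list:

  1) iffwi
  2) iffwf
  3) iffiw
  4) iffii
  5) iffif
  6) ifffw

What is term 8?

Continuing the enumeration 2 steps past ifffw: ifffw → ifffi → (answer).

iffff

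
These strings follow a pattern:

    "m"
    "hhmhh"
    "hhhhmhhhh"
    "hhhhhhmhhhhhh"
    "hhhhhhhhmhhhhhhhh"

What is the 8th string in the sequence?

Every step adds hh to the front and hh to the end of the previous string.
From hhhhhhhhmhhhhhhhh, 3 further steps: hhhhhhhhmhhhhhhhh → hhhhhhhhhhmhhhhhhhhhh → hhhhhhhhhhhhmhhhhhhhhhhhh → (answer).

hhhhhhhhhhhhhhmhhhhhhhhhhhhhh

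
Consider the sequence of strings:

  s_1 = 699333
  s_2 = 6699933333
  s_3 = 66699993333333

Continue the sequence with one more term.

Each string has the form 6^{n} 9^{n+1} 3^{2n+1} (n = 1, 2, …).
Setting n = 4 gives 4, 5, 9 characters in each block.

666699999333333333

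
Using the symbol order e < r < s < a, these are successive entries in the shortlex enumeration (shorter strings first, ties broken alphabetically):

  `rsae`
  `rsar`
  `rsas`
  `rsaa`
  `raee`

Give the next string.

raer

Find the rightmost character of raee below a, bump it to the next letter, and reset everything to its right to e.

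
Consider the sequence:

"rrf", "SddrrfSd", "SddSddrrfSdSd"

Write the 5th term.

SddSddSddSddrrfSdSdSdSd

s(k+1) = Sdd·s(k)·Sd, so each term gains Sdd as a prefix and Sd as a suffix.
From SddSddrrfSdSd, 2 further steps: SddSddrrfSdSd → SddSddSddrrfSdSdSd → (answer).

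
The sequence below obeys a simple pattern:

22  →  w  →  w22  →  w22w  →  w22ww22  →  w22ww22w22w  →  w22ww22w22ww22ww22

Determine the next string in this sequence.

From term 3 onward, concatenate the last term with the second-to-last: w·22 = w22, w22·w = w22w, …
The next term joins w22ww22w22ww22ww22 and w22ww22w22w.

w22ww22w22ww22ww22w22ww22w22w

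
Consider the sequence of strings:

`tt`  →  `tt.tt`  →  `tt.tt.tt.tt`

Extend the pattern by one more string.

tt.tt.tt.tt.tt.tt.tt.tt

Each string is two copies of the previous one joined by '.'.
One more doubling of tt.tt.tt.tt gives the answer.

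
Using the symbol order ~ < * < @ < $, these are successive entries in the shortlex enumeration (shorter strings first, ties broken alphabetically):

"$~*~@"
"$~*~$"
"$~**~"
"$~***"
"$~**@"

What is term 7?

$~*@~

Continuing the enumeration 2 steps past $~**@: $~**@ → $~**$ → (answer).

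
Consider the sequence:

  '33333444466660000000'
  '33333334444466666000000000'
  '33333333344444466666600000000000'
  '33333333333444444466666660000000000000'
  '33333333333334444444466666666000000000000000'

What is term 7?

33333333333333333444444444466666666660000000000000000000

Term n consists of 2n-1 3's, followed by n+1 4's, followed by n+1 6's, followed by 2n+1 0's, where the shown terms are n = 3, 4, 5, 6, 7.
Setting n = 9 gives 17, 10, 10, 19 characters in each block.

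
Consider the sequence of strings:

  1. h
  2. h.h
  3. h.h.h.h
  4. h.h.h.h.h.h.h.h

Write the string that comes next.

Every step duplicates the string with '.' between the halves.
Doubling h.h.h.h.h.h.h.h with '.' between the halves:

h.h.h.h.h.h.h.h.h.h.h.h.h.h.h.h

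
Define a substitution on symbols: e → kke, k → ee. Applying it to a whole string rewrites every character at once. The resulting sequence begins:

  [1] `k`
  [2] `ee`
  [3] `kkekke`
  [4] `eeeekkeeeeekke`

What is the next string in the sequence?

φ(eeeekkeeeeekke) expands symbol-by-symbol to kke kke kke kke ee ee kke kke kke kke kke ee ee kke; joining the 14 pieces gives the next term.

kkekkekkekkeeeeekkekkekkekkekkeeeeekke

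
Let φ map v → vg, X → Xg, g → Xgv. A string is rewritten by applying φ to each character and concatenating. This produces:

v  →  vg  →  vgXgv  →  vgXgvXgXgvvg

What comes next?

vgXgvXgXgvvgXgXgvXgXgvvgvgXgv

Rewriting each symbol of vgXgvXgXgvvg: v→vg, g→Xgv, X→Xg, g→Xgv, v→vg, X→Xg, g→Xgv, X→Xg, g→Xgv, v→vg, v→vg, g→Xgv, which concatenates to vg Xgv Xg Xgv vg Xg Xgv Xg Xgv vg vg Xgv.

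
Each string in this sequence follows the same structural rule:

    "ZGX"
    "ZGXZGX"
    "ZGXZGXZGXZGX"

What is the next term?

Each string is two copies of the previous one concatenated.
Doubling ZGXZGXZGXZGX:

ZGXZGXZGXZGXZGXZGXZGXZGX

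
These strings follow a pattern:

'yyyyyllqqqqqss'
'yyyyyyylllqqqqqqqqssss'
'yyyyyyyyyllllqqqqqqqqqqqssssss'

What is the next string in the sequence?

Reading off run lengths: y runs 5, 7, 9; l runs 2, 3, 4; q runs 5, 8, 11; s runs 2, 4, 6 — each is linear in n (n = 1, 2, …).
For the next term, n = 4, so the run lengths are 11, 5, 14, 8.

yyyyyyyyyyylllllqqqqqqqqqqqqqqssssssss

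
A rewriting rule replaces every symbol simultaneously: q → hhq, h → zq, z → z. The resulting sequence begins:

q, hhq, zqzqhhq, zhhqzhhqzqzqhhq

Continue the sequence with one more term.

Rewriting the 15 symbols of zhhqzhhqzqzqhhq one by one yields z zq zq hhq z zq zq hhq z hhq z hhq zq zq hhq; concatenated:

zzqzqhhqzzqzqhhqzhhqzhhqzqzqhhq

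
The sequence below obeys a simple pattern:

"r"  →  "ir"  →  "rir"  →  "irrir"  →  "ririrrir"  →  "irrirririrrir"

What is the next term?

ririrririrrirririrrir

This is a Fibonacci-style word recurrence s(k) = s(k−2)·s(k−1): e.g. r·ir = rir.
The next term joins ririrrir and irrirririrrir.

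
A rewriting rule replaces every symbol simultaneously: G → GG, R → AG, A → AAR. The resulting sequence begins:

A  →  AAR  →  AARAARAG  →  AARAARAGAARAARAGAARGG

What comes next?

Rewriting the 21 symbols of AARAARAGAARAARAGAARGG one by one yields AAR AAR AG AAR AAR AG AAR GG AAR AAR AG AAR AAR AG AAR GG AAR AAR AG GG GG; concatenated:

AARAARAGAARAARAGAARGGAARAARAGAARAARAGAARGGAARAARAGGGGG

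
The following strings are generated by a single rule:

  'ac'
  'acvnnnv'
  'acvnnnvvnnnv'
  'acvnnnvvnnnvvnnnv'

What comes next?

Each term is the previous one with vnnnv appended.
Applying this once more to acvnnnvvnnnvvnnnv:

acvnnnvvnnnvvnnnvvnnnv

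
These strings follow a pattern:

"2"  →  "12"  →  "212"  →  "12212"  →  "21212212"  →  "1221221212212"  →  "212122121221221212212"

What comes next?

1221221212212212122121221221212212

From term 3 onward, concatenate the second-to-last term with the last: 2·12 = 212, 12·212 = 12212, …
So term 8 is 1221221212212·212122121221221212212.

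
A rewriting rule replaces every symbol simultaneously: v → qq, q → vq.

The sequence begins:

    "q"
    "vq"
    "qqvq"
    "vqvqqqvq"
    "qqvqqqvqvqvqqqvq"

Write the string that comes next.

Applying the rule to each of the 16 symbols of qqvqqqvqvqvqqqvq gives the pieces vq vq qq vq vq vq qq vq qq vq qq vq vq vq qq vq, which concatenate to the answer.

vqvqqqvqvqvqqqvqqqvqqqvqvqvqqqvq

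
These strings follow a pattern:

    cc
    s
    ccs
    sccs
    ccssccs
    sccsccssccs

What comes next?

Each term (from the third on) is the two preceding terms concatenated in order: term 3 = cc·s = ccs.
Continuing: ccssccs · sccsccssccs gives term 7.

ccssccssccsccssccs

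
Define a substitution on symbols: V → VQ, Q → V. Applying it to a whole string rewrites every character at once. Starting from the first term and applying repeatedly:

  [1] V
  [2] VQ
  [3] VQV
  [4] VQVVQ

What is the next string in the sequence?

Rewriting each symbol of VQVVQ: V→VQ, Q→V, V→VQ, V→VQ, Q→V, which concatenates to VQ V VQ VQ V.

VQVVQVQV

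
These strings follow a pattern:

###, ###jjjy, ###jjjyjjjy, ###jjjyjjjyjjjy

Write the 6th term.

The strings grow by a fixed suffix jjjy each time.
From ###jjjyjjjyjjjy, 2 further steps: ###jjjyjjjyjjjy → ###jjjyjjjyjjjyjjjy → (answer).

###jjjyjjjyjjjyjjjyjjjy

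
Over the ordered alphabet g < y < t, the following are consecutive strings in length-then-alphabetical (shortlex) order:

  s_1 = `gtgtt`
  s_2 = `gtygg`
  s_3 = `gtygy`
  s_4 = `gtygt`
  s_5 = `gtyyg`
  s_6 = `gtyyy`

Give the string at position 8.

gtytg

Advancing 2 positions from gtyyy through gtyyy → gtyyt reaches term 8.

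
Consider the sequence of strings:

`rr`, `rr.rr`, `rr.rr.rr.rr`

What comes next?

Every step duplicates the string with '.' between the halves.
One more doubling of rr.rr.rr.rr gives the answer.

rr.rr.rr.rr.rr.rr.rr.rr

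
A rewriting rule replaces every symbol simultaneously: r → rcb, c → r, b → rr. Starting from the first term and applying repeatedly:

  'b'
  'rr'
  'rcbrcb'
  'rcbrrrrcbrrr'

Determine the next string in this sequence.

rcbrrrrcbrcbrcbrcbrrrrcbrcbrcb

Expanding rcbrrrrcbrrr: r→rcb, c→r, b→rr, r→rcb, r→rcb, r→rcb, r→rcb, c→r, b→rr, r→rcb, r→rcb, r→rcb. Concatenated: rcb r rr rcb rcb rcb rcb r rr rcb rcb rcb.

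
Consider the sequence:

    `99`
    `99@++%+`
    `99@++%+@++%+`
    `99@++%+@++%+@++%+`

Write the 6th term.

Each term is the previous one with @++%+ appended.
From 99@++%+@++%+@++%+, 2 further steps: 99@++%+@++%+@++%+ → 99@++%+@++%+@++%+@++%+ → (answer).

99@++%+@++%+@++%+@++%+@++%+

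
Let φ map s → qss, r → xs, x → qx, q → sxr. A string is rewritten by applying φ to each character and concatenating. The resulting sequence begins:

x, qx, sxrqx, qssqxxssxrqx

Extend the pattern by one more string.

Rewriting each symbol of qssqxxssxrqx: q→sxr, s→qss, s→qss, q→sxr, x→qx, x→qx, s→qss, s→qss, x→qx, r→xs, q→sxr, x→qx, which concatenates to sxr qss qss sxr qx qx qss qss qx xs sxr qx.

sxrqssqsssxrqxqxqssqssqxxssxrqx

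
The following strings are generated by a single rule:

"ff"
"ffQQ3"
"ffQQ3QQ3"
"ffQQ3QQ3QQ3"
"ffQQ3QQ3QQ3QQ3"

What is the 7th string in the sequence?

Each term is the previous one with QQ3 appended.
From ffQQ3QQ3QQ3QQ3, 2 further steps: ffQQ3QQ3QQ3QQ3 → ffQQ3QQ3QQ3QQ3QQ3 → (answer).

ffQQ3QQ3QQ3QQ3QQ3QQ3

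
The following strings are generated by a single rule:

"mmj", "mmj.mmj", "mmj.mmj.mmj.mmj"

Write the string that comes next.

s(k+1) = s(k)·.·s(k) — each term doubles the last with '.' between the halves.
Doubling mmj.mmj.mmj.mmj with '.' between the halves:

mmj.mmj.mmj.mmj.mmj.mmj.mmj.mmj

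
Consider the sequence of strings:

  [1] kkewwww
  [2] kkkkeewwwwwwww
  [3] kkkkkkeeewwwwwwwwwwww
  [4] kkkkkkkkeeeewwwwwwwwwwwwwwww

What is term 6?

kkkkkkkkkkkkeeeeeewwwwwwwwwwwwwwwwwwwwwwww

Each string has the form k^{2n} e^{n} w^{4n} (n = 1, 2, …).
At n = 6 the blocks have lengths 12, 6, 24.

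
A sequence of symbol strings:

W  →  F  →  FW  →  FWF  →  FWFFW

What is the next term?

This is a Fibonacci-style word recurrence s(k) = s(k−1)·s(k−2): e.g. F·W = FW.
The next term joins FWFFW and FWF.

FWFFWFWF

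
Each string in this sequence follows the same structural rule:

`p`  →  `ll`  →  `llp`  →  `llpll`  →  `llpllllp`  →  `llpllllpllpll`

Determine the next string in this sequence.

llpllllpllpllllpllllp

Each term (from the third on) is the previous term followed by the one before it: term 3 = ll·p = llp.
So term 7 is llpllllpllpll·llpllllp.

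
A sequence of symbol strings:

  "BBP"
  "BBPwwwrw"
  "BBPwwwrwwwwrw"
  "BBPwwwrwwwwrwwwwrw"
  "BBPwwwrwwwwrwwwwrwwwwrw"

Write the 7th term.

BBPwwwrwwwwrwwwwrwwwwrwwwwrwwwwrw

Every step adds wwwrw to the end: s(k+1) = s(k)·wwwrw.
From BBPwwwrwwwwrwwwwrwwwwrw, 2 further steps: BBPwwwrwwwwrwwwwrwwwwrw → BBPwwwrwwwwrwwwwrwwwwrwwwwrw → (answer).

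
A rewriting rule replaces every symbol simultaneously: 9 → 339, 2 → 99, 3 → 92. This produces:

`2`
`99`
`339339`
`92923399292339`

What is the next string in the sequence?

3399933999929233933999339999292339

φ(92923399292339) expands symbol-by-symbol to 339 99 339 99 92 92 339 339 99 339 99 92 92 339; joining the 14 pieces gives the next term.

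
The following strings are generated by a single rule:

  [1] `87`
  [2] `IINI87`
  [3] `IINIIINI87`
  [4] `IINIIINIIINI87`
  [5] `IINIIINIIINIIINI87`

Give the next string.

Each term is the previous one with IINI prepended.
One more step from IINIIINIIINIIINI87 gives the answer.

IINIIINIIINIIINIIINI87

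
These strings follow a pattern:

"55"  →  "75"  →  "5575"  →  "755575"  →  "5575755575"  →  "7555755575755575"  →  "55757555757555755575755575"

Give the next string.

755575557575557555757555757555755575755575

This is a Fibonacci-style word recurrence s(k) = s(k−2)·s(k−1): e.g. 55·75 = 5575.
Continuing: 7555755575755575 · 55757555757555755575755575 gives term 8.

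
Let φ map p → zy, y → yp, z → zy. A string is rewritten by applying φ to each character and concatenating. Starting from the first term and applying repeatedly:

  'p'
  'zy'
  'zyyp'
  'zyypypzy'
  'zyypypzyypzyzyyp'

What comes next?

Rewriting the 16 symbols of zyypypzyypzyzyyp one by one yields zy yp yp zy yp zy zy yp yp zy zy yp zy yp yp zy; concatenated:

zyypypzyypzyzyypypzyzyypzyypypzy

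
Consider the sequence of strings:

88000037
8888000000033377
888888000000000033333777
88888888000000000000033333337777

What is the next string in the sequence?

8888888888000000000000000033333333377777

Reading off run lengths: 8 runs 2, 4, 6, 8; 0 runs 4, 7, 10, 13; 3 runs 1, 3, 5, 7; 7 runs 1, 2, 3, 4 — each is linear in n (n = 1, 2, …).
At n = 5 the blocks have lengths 10, 16, 9, 5.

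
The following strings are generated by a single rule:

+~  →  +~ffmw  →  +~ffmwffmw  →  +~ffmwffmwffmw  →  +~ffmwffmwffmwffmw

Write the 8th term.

The strings grow by a fixed suffix ffmw each time.
From +~ffmwffmwffmwffmw, 3 further steps: +~ffmwffmwffmwffmw → +~ffmwffmwffmwffmwffmw → +~ffmwffmwffmwffmwffmwffmw → (answer).

+~ffmwffmwffmwffmwffmwffmwffmw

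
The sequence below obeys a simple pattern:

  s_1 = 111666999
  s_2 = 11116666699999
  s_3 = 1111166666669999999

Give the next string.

111111666666666999999999

The n-th term is n+2 1's then 2n+1 6's then 2n+1 9's (n = 1, 2, …).
For the next term, n = 4, so the run lengths are 6, 9, 9.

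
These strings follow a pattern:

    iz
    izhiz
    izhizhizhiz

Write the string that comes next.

izhizhizhizhizhizhizhiz

Each string is two copies of the previous one joined by 'h'.
One more doubling of izhizhizhiz gives the answer.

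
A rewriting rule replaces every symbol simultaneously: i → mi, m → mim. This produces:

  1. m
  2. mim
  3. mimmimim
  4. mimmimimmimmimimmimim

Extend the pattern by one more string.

mimmimimmimmimimmimimmimmimimmimmimimmimimmimmimimmimim

Applying the rule to each of the 21 symbols of mimmimimmimmimimmimim gives the pieces mim mi mim mim mi mim mi mim mim mi mim mim mi mim mi mim mim mi mim mi mim, which concatenate to the answer.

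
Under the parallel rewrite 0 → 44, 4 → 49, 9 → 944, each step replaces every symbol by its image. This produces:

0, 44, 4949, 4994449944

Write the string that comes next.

499449444949499449444949

Apply φ to 4994449944 symbol by symbol: 4→49, 9→944, 9→944, 4→49, 4→49, 4→49, 9→944, 9→944, 4→49, 4→49; joined: 49 944 944 49 49 49 944 944 49 49.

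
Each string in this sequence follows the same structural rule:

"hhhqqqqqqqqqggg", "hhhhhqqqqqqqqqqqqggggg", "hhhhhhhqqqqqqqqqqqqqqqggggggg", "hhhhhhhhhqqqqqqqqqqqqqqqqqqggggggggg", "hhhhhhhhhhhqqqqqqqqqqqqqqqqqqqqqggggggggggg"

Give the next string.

hhhhhhhhhhhhhqqqqqqqqqqqqqqqqqqqqqqqqggggggggggggg

The n-th term is 2n-1 h's then 3n+3 q's then 2n-1 g's, where the shown terms are n = 2, 3, 4, 5, 6.
For the next term, n = 7, so the run lengths are 13, 24, 13.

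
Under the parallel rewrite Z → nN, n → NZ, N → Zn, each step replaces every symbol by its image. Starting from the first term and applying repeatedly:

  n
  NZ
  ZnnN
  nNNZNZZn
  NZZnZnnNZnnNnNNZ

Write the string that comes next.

ZnnNnNNZnNNZNZZnnNNZNZZnNZZnZnnN

Replace each of the 16 characters of NZZnZnnNZnnNnNNZ in place — Zn nN nN NZ nN NZ NZ Zn nN NZ NZ Zn NZ Zn Zn nN — and concatenate.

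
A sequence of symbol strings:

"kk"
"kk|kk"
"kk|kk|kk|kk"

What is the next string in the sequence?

s(k+1) = s(k)·|·s(k) — each term doubles the last with '|' between the halves.
One more doubling of kk|kk|kk|kk gives the answer.

kk|kk|kk|kk|kk|kk|kk|kk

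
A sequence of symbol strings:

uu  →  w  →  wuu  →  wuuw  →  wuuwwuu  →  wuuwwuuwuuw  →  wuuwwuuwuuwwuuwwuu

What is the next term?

wuuwwuuwuuwwuuwwuuwuuwwuuwuuw

This is a Fibonacci-style word recurrence s(k) = s(k−1)·s(k−2): e.g. w·uu = wuu.
So term 8 is wuuwwuuwuuwwuuwwuu·wuuwwuuwuuw.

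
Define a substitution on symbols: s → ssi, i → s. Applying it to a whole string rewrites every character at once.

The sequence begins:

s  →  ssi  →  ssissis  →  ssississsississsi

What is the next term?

Replace each of the 17 characters of ssississsississsi in place — ssi ssi s ssi ssi s ssi ssi ssi s ssi ssi s ssi ssi ssi s — and concatenate.

ssississsississsissississsississsississis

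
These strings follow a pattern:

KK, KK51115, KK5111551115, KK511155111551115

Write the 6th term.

KK5111551115511155111551115

Every step adds 51115 to the end: s(k+1) = s(k)·51115.
From KK511155111551115, 2 further steps: KK511155111551115 → KK51115511155111551115 → (answer).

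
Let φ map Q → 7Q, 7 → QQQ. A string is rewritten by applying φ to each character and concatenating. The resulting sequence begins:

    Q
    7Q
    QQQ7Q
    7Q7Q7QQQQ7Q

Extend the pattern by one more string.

QQQ7QQQQ7QQQQ7Q7Q7Q7QQQQ7Q

Rewriting each symbol of 7Q7Q7QQQQ7Q: 7→QQQ, Q→7Q, 7→QQQ, Q→7Q, 7→QQQ, Q→7Q, Q→7Q, Q→7Q, Q→7Q, 7→QQQ, Q→7Q, which concatenates to QQQ 7Q QQQ 7Q QQQ 7Q 7Q 7Q 7Q QQQ 7Q.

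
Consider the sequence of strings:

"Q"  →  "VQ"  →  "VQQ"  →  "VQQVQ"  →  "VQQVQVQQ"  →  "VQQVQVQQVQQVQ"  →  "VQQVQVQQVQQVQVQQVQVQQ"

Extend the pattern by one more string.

VQQVQVQQVQQVQVQQVQVQQVQQVQVQQVQQVQ

From term 3 onward, concatenate the last term with the second-to-last: VQ·Q = VQQ, VQQ·VQ = VQQVQ, …
The next term joins VQQVQVQQVQQVQVQQVQVQQ and VQQVQVQQVQQVQ.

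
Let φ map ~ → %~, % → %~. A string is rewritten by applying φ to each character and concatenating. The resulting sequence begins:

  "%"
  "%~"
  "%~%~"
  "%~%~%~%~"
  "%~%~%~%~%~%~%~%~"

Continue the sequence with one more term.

%~%~%~%~%~%~%~%~%~%~%~%~%~%~%~%~

Replace each of the 16 characters of %~%~%~%~%~%~%~%~ in place — %~ %~ %~ %~ %~ %~ %~ %~ %~ %~ %~ %~ %~ %~ %~ %~ — and concatenate.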